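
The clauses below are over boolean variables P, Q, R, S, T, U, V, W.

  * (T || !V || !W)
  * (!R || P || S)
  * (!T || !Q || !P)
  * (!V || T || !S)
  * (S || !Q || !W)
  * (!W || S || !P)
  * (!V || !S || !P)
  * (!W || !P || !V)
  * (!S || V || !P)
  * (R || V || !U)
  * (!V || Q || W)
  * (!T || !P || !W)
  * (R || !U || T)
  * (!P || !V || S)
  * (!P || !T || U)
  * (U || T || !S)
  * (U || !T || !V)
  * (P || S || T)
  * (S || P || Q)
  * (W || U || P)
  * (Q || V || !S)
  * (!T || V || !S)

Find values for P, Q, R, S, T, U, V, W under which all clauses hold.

Branch on P: take P = True.
Branch on Q: take Q = True.
  then T is forced to False.
For the remaining variables, R = True, S = False, U = False, V = False, W = False works.

P=T, Q=T, R=T, S=F, T=F, U=F, V=F, W=F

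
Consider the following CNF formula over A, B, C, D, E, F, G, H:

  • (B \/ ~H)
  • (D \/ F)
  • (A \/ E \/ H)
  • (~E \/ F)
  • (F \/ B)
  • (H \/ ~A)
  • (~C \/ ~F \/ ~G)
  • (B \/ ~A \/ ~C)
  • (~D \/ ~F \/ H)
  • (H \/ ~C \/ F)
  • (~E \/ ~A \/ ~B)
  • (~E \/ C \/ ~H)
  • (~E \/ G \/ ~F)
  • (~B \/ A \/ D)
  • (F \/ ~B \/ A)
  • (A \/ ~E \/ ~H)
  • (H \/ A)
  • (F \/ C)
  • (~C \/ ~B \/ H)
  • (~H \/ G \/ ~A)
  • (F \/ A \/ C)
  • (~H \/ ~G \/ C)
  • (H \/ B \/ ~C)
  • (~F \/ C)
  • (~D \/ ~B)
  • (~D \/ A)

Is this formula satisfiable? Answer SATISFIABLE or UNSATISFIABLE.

H = True:
  propagation gives B=True, D=False, F=True, A=True; an empty clause results — contradiction.
H = False:
  propagation gives A=False; an empty clause results — contradiction.
Every branch closes, so no satisfying assignment exists.

UNSATISFIABLE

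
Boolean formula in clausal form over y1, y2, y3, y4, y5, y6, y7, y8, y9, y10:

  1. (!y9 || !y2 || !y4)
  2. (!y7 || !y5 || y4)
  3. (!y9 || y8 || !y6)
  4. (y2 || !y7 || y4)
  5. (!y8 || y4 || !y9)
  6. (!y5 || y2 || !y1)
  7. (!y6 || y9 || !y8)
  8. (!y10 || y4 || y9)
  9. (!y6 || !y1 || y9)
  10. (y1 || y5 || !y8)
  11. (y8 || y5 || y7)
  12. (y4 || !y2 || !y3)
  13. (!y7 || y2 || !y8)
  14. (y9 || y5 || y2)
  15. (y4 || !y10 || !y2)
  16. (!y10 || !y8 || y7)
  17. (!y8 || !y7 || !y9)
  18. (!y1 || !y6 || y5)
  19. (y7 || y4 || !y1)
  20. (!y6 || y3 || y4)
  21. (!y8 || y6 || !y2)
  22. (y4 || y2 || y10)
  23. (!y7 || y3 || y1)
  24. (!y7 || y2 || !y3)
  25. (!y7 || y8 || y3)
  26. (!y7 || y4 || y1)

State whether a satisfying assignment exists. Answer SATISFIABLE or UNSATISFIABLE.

Branch on y1: take y1 = False.
Set y2 = True and propagate.
Try y3 = False.
  then y7 is forced to False.
For the remaining variables, y4 = True, y5 = True, y6 = False, y8 = False, y9 = False, y10 = False works.
Every clause has at least one true literal under this assignment.
So y1=False  y2=True  y3=False  y4=True  y5=True  y6=False  y7=False  y8=False  y9=False  y10=False is a satisfying assignment.

SATISFIABLE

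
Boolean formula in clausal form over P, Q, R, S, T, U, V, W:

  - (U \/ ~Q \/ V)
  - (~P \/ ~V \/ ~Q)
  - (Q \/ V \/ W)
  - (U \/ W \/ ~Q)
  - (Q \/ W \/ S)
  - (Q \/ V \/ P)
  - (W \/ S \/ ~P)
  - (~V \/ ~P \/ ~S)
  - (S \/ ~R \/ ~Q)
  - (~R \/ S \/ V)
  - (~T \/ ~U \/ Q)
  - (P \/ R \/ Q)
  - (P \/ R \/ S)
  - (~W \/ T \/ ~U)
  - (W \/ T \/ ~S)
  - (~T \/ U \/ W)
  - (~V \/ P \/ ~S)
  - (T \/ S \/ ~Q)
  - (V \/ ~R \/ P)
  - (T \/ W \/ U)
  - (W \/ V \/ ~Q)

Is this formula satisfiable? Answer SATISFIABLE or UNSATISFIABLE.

SATISFIABLE

Try P = True.
The remaining clauses are satisfied by Q = False, R = False, S = False, T = True, U = False, V = True, W = True.
Every clause has at least one true literal under this assignment.
So P=T, Q=F, R=F, S=F, T=T, U=F, V=T, W=T is a satisfying assignment.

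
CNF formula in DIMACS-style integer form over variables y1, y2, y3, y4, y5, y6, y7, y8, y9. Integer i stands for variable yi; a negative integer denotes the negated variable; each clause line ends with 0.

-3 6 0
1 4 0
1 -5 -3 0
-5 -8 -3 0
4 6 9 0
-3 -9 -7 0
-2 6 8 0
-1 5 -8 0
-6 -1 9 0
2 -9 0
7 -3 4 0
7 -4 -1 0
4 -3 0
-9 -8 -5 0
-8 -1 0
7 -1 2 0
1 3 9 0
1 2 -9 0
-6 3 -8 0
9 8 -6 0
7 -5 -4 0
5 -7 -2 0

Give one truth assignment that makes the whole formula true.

y1 = False, y2 = True, y3 = True, y4 = True, y5 = False, y6 = True, y7 = False, y8 = False, y9 = True

Check each clause:
  1. (y6 \/ ~y3) — y6 is true.
  2. (y1 \/ y4) — y4 is true.
  3. (y1 \/ ~y5 \/ ~y3) — ~y5 is true.
  4. (~y5 \/ ~y8 \/ ~y3) — ~y8 is true.
  5. (y6 \/ y9 \/ y4) — y9 is true.
  6. (~y7 \/ ~y3 \/ ~y9) — ~y7 is true.
  7. (y6 \/ y8 \/ ~y2) — y6 is true.
  8. (~y1 \/ y5 \/ ~y8) — ~y8 is true.
  9. (y9 \/ ~y6 \/ ~y1) — y9 is true.
  10. (y2 \/ ~y9) — y2 is true.
  11. (y7 \/ ~y3 \/ y4) — y4 is true.
  12. (~y1 \/ ~y4 \/ y7) — ~y1 is true.
  13. (y4 \/ ~y3) — y4 is true.
  14. (~y9 \/ ~y8 \/ ~y5) — ~y8 is true.
  15. (~y8 \/ ~y1) — ~y8 is true.
  16. (y7 \/ ~y1 \/ y2) — y2 is true.
  17. (y1 \/ y9 \/ y3) — y3 is true.
  18. (~y9 \/ y1 \/ y2) — y2 is true.
  19. (y3 \/ ~y6 \/ ~y8) — ~y8 is true.
  20. (y9 \/ ~y6 \/ y8) — y9 is true.
  21. (~y5 \/ ~y4 \/ y7) — ~y5 is true.
  22. (y5 \/ ~y2 \/ ~y7) — ~y7 is true.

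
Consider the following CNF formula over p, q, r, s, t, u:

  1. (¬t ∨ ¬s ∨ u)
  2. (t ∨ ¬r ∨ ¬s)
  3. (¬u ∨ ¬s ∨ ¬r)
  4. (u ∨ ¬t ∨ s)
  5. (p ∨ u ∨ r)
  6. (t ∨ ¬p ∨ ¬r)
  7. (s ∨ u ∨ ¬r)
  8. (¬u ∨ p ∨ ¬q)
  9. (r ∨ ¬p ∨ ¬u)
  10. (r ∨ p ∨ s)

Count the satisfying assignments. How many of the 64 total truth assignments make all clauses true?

10

Case analysis on r and u:
  r=1, u=1: remaining (p,q,s,t) ∈ {(0,0,0,0); (0,0,0,1); (1,0,0,1); (1,1,0,1)} — 4.
  r=1, u=0: a clause becomes empty — 0.
  r=0, u=1: remaining (p,q,s,t) ∈ {(0,0,1,0); (0,0,1,1)} — 2.
  r=0, u=0: remaining (p,q,s,t) ∈ {(1,0,0,0); (1,0,1,0); (1,1,0,0); (1,1,1,0)} — 4.
Total: 4 + 0 + 2 + 4 = 10.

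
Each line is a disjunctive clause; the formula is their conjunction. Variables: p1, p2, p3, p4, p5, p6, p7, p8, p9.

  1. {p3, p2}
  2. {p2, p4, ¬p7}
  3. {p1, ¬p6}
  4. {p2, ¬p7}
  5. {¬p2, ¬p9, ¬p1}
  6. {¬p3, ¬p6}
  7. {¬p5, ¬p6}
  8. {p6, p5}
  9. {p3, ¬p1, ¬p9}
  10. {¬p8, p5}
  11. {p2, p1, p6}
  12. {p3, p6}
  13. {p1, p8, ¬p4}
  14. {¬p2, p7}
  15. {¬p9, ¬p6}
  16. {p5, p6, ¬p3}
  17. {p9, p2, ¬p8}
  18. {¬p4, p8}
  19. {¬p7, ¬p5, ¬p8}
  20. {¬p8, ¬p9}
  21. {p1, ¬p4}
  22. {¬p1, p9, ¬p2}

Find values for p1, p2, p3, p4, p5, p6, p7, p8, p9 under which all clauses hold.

p1=0, p2=1, p3=1, p4=0, p5=1, p6=0, p7=1, p8=0, p9=0

Check each clause:
  1. {p2, p3} — p2 is true.
  2. {p4, ¬p7, p2} — p2 is true.
  3. {¬p6, p1} — ¬p6 is true.
  4. {¬p7, p2} — p2 is true.
  5. {¬p9, ¬p2, ¬p1} — ¬p9 is true.
  6. {¬p3, ¬p6} — ¬p6 is true.
  7. {¬p6, ¬p5} — ¬p6 is true.
  8. {p5, p6} — p5 is true.
  9. {p3, ¬p1, ¬p9} — p3 is true.
  10. {¬p8, p5} — ¬p8 is true.
  11. {p1, p2, p6} — p2 is true.
  12. {p3, p6} — p3 is true.
  13. {p8, p1, ¬p4} — ¬p4 is true.
  14. {p7, ¬p2} — p7 is true.
  15. {¬p9, ¬p6} — ¬p6 is true.
  16. {p6, ¬p3, p5} — p5 is true.
  17. {p9, ¬p8, p2} — ¬p8 is true.
  18. {p8, ¬p4} — ¬p4 is true.
  19. {¬p7, ¬p8, ¬p5} — ¬p8 is true.
  20. {¬p8, ¬p9} — ¬p8 is true.
  21. {p1, ¬p4} — ¬p4 is true.
  22. {¬p2, ¬p1, p9} — ¬p1 is true.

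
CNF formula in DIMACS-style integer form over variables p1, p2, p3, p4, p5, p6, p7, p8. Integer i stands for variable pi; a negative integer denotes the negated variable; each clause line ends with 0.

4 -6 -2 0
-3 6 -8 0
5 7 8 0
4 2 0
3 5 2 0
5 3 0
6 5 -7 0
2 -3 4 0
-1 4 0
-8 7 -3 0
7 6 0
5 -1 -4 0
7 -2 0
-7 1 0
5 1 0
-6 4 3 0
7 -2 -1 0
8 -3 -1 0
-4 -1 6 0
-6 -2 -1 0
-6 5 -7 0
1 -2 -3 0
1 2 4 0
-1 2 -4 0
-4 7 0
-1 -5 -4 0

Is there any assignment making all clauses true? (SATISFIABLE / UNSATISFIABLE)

UNSATISFIABLE

p1 = True:
  propagation gives p4=True, p5=True; an empty clause results — contradiction.
p1 = False:
  propagation gives p7=False, p6=True, p2=False, p4=True; an empty clause results — contradiction.
Every branch closes, so no satisfying assignment exists.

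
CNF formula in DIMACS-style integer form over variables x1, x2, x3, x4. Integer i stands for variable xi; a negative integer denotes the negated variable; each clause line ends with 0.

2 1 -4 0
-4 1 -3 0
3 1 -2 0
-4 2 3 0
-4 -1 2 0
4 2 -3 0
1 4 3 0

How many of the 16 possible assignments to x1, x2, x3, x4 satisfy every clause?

6

The models are:
  x1=F x2=T x3=T x4=F
  x1=T x2=F x3=F x4=F
  x1=T x2=T x3=F x4=F
  x1=T x2=T x3=F x4=T
  x1=T x2=T x3=T x4=F
  x1=T x2=T x3=T x4=T
That's 6 in total.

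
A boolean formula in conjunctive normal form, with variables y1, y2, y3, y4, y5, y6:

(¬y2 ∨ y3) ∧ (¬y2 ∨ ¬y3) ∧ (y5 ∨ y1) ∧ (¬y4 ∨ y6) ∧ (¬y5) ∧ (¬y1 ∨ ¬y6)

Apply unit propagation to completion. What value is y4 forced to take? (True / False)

(¬y5) is a unit clause: y5 = False.
(y1 ∨ y5) with y5 = False leaves only y1, so y1 = True.
(¬y1 ∨ ¬y6) with y1 = True leaves only ¬y6, so y6 = False.
(y6 ∨ ¬y4) with y6 = False leaves only ¬y4, so y4 = False.

False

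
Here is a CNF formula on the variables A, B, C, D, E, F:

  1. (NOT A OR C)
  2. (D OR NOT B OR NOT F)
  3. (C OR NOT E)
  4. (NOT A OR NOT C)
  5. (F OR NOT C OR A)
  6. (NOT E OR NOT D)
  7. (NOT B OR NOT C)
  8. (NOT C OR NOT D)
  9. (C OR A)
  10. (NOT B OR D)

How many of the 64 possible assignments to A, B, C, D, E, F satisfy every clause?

2

Satisfying assignments:
  A=0 B=0 C=1 D=0 E=0 F=1
  A=0 B=0 C=1 D=0 E=1 F=1
That's 2 in total.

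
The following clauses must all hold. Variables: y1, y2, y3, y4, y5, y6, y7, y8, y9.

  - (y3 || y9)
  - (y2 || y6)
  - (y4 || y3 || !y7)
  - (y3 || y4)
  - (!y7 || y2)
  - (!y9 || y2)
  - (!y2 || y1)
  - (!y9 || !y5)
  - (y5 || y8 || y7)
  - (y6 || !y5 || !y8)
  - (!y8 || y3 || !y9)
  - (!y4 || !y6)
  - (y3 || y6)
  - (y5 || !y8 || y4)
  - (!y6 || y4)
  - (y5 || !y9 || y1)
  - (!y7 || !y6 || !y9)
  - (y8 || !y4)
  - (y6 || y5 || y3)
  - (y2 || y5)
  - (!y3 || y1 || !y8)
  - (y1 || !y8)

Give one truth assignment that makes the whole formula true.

y1 occurs only positively in the remaining clauses — set y1 = True.
Set y2 = True and propagate.
Try y3 = True.
For the remaining variables, y4 = True, y5 = False, y6 = False, y7 = False, y8 = True, y9 = True works.
Every clause has at least one true literal under this assignment.
Check each clause:
  1. (y3 || y9) — y9 is true.
  2. (y6 || y2) — y2 is true.
  3. (!y7 || y3 || y4) — !y7 is true.
  4. (y3 || y4) — y3 is true.
  5. (!y7 || y2) — !y7 is true.
  6. (!y9 || y2) — y2 is true.
  7. (y1 || !y2) — y1 is true.
  8. (!y5 || !y9) — !y5 is true.
  9. (y8 || y7 || y5) — y8 is true.
  10. (y6 || !y5 || !y8) — !y5 is true.
  11. (!y9 || !y8 || y3) — y3 is true.
  12. (!y6 || !y4) — !y6 is true.
  13. (y6 || y3) — y3 is true.
  14. (y4 || !y8 || y5) — y4 is true.
  15. (y4 || !y6) — !y6 is true.
  16. (y5 || !y9 || y1) — y1 is true.
  17. (!y9 || !y6 || !y7) — !y7 is true.
  18. (!y4 || y8) — y8 is true.
  19. (y6 || y3 || y5) — y3 is true.
  20. (y5 || y2) — y2 is true.
  21. (!y3 || y1 || !y8) — y1 is true.
  22. (!y8 || y1) — y1 is true.

y1 = 1, y2 = 1, y3 = 1, y4 = 1, y5 = 0, y6 = 0, y7 = 0, y8 = 1, y9 = 1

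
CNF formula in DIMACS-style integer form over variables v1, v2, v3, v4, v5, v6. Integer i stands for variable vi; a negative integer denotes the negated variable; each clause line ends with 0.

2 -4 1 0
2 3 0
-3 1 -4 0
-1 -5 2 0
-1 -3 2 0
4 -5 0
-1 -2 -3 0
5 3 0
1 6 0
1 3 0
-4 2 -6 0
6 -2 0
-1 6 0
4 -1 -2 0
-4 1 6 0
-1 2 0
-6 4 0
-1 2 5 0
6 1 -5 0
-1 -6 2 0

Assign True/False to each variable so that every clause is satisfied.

v1=True, v2=True, v3=False, v4=True, v5=True, v6=True

Try v1 = True.
  then v6 is forced to True.
  then v2 is forced to True.
  then v3 is forced to False.
  then v5 is forced to True.
  then v4 is forced to True.
Every clause has at least one true literal under this assignment.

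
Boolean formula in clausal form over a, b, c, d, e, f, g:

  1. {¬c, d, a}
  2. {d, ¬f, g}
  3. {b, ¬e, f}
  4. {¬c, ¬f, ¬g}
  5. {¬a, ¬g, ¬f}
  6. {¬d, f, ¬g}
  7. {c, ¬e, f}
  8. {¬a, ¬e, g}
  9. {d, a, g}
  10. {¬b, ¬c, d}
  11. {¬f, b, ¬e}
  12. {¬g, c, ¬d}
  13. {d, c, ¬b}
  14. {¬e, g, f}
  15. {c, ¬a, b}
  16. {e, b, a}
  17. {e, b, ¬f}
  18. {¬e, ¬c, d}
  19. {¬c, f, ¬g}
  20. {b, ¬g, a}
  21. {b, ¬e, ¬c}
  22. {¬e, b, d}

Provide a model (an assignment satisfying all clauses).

a=F, b=T, c=F, d=T, e=T, f=T, g=F

Set a = False and propagate.
Set b = True and propagate.
Set c = False and propagate.
  then d is forced to True.
  then g is forced to False.
For the remaining variables, e = True, f = True works.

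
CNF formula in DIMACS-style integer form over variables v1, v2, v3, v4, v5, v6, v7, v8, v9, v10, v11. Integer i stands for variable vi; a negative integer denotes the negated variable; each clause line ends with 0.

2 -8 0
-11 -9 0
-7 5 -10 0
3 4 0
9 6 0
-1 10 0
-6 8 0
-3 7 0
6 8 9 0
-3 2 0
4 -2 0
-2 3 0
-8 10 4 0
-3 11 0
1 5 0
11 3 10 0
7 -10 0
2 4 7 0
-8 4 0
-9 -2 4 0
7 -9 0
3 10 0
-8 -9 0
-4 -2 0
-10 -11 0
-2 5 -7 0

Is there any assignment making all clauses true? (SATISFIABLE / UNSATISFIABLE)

SATISFIABLE

Pure literal: v5 appears only positively; assign v5 = True.
Try v1 = False.
Branch on v2: take v2 = False.
  then v8 is forced to False.
  then v6 is forced to False.
  then v9 is forced to True.
  then v11 is forced to False.
  then v3 is forced to False.
  then v4 is forced to True.
  then v10 is forced to True.
  then v7 is forced to True.
So v1 = F, v2 = F, v3 = F, v4 = T, v5 = T, v6 = F, v7 = T, v8 = F, v9 = T, v10 = T, v11 = F is a satisfying assignment.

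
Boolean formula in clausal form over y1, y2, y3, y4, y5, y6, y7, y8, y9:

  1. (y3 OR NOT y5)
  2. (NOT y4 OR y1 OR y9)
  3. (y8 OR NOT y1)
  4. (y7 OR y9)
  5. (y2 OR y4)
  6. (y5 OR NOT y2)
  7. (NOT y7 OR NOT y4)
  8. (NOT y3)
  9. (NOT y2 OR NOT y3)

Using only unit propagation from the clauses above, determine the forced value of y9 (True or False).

True

(NOT y3) is a unit clause: y3 = False.
From (NOT y5 OR y3) and y3 = False: y5 = False.
From (NOT y2 OR y5) and y5 = False: y2 = False.
In (y2 OR y4), y2 is now false; y4 must hold, so y4 = True.
In (NOT y4 OR NOT y7), NOT y4 is now false; NOT y7 must hold, so y7 = False.
In (y7 OR y9), y7 is now false; y9 must hold, so y9 = True.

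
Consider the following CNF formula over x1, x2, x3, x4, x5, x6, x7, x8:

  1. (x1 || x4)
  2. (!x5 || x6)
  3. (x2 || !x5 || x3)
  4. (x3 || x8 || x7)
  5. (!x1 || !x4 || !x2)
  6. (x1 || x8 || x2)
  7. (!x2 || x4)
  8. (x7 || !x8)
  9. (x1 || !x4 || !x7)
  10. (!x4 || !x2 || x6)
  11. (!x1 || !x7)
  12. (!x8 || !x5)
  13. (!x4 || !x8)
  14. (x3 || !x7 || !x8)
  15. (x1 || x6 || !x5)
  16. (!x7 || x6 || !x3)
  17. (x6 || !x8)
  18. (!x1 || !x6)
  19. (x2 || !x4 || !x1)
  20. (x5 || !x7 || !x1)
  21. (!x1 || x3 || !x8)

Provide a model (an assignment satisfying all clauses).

Set x1 = True and propagate.
  then x7 is forced to False.
  then x8 is forced to False.
  then x3 is forced to True.
  then x6 is forced to False.
  then x5 is forced to False.
Set x2 = False and propagate.
  then x4 is forced to False.

x1=True, x2=False, x3=True, x4=False, x5=False, x6=False, x7=False, x8=False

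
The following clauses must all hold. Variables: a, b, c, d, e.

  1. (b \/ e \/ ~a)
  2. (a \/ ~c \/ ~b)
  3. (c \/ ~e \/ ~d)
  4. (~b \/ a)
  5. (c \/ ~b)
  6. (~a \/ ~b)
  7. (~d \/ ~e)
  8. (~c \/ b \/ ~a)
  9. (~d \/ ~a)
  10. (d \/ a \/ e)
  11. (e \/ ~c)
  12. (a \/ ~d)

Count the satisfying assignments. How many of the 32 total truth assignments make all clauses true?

The models are:
  a=0 b=0 c=0 d=0 e=1
  a=0 b=0 c=1 d=0 e=1
  a=1 b=0 c=0 d=0 e=1
That's 3 in total.

3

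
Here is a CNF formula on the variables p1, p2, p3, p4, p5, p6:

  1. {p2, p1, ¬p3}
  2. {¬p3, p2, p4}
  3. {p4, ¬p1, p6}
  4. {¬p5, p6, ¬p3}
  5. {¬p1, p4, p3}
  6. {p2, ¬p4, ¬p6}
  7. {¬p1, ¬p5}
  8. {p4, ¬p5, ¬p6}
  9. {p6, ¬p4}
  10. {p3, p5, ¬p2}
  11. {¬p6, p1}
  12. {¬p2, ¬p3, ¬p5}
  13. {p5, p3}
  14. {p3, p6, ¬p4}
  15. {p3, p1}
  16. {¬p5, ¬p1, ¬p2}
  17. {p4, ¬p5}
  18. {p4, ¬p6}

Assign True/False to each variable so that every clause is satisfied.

Set p1 = True and propagate.
  then p5 is forced to False.
  then p3 is forced to True.
Set p2 = True and propagate.
Set p4 = True and propagate.
  then p6 is forced to True.
Every clause has at least one true literal under this assignment.

p1 = T, p2 = T, p3 = T, p4 = T, p5 = F, p6 = T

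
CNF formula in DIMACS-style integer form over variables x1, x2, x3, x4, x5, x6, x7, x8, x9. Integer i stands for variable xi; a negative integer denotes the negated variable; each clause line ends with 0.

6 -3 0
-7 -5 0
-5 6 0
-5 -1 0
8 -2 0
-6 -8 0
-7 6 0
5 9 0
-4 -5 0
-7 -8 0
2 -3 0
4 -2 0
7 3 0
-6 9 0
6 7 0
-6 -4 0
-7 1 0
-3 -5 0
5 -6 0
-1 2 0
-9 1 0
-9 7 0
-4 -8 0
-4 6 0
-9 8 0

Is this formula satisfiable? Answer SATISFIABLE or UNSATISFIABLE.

x6 = True:
  propagation gives x8=False, x2=False, x3=False, x7=True; an empty clause results — contradiction.
x6 = False:
  propagation gives x3=False, x5=False, x7=False; an empty clause results — contradiction.
Every branch closes, so no satisfying assignment exists.

UNSATISFIABLE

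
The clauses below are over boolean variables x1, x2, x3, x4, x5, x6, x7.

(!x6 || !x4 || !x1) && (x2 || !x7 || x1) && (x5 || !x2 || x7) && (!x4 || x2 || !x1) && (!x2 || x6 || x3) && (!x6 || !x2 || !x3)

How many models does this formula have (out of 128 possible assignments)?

Case analysis on x2 and x1:
  x2=1, x1=1: 9 of the 32 assignments to (x3,x4,x5,x6,x7) work.
  x2=1, x1=0: x4 free; 6 ways for (x3,x5,x6,x7) × 2^1 = 12.
  x2=0, x1=1: forces x4=0; x3, x5, x6, x7 free → 2^4 = 16.
  x2=0, x1=0: forces x7=0; x3, x4, x5, x6 free → 2^4 = 16.
Total: 9 + 12 + 16 + 16 = 53.

53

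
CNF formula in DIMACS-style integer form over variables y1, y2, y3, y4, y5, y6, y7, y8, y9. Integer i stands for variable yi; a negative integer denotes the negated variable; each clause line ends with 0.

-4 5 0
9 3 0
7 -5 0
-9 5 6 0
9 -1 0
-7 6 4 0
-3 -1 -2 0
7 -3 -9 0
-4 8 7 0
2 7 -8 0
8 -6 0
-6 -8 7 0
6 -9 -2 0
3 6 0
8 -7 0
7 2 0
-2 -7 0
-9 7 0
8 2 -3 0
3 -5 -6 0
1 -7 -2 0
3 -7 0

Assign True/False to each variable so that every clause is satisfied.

y1 = F  y2 = F  y3 = T  y4 = F  y5 = F  y6 = T  y7 = T  y8 = T  y9 = T

Branch on y1: take y1 = False.
For the remaining variables, y2 = False, y3 = True, y4 = False, y5 = False, y6 = True, y7 = True, y8 = True, y9 = True works.
Check each clause:
  1. (¬y4 ∨ y5) — ¬y4 is true.
  2. (y3 ∨ y9) — y9 is true.
  3. (¬y5 ∨ y7) — ¬y5 is true.
  4. (y6 ∨ y5 ∨ ¬y9) — y6 is true.
  5. (y9 ∨ ¬y1) — y9 is true.
  6. (¬y7 ∨ y4 ∨ y6) — y6 is true.
  7. (¬y2 ∨ ¬y1 ∨ ¬y3) — ¬y1 is true.
  8. (¬y3 ∨ y7 ∨ ¬y9) — y7 is true.
  9. (y8 ∨ ¬y4 ∨ y7) — y8 is true.
  10. (y7 ∨ y2 ∨ ¬y8) — y7 is true.
  11. (¬y6 ∨ y8) — y8 is true.
  12. (y7 ∨ ¬y6 ∨ ¬y8) — y7 is true.
  13. (y6 ∨ ¬y2 ∨ ¬y9) — y6 is true.
  14. (y3 ∨ y6) — y3 is true.
  15. (y8 ∨ ¬y7) — y8 is true.
  16. (y2 ∨ y7) — y7 is true.
  17. (¬y7 ∨ ¬y2) — ¬y2 is true.
  18. (y7 ∨ ¬y9) — y7 is true.
  19. (¬y3 ∨ y8 ∨ y2) — y8 is true.
  20. (y3 ∨ ¬y6 ∨ ¬y5) — y3 is true.
  21. (y1 ∨ ¬y2 ∨ ¬y7) — ¬y2 is true.
  22. (¬y7 ∨ y3) — y3 is true.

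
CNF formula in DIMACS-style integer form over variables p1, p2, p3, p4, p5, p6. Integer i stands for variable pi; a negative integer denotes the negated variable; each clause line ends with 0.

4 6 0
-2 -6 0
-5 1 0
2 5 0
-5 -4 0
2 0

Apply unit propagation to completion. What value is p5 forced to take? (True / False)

Unit clause (p2) sets p2 = True.
In (~p2 | ~p6), ~p2 is now false; ~p6 must hold, so p6 = False.
From (p6 | p4) and p6 = False: p4 = True.
In (~p5 | ~p4), ~p4 is now false; ~p5 must hold, so p5 = False.

False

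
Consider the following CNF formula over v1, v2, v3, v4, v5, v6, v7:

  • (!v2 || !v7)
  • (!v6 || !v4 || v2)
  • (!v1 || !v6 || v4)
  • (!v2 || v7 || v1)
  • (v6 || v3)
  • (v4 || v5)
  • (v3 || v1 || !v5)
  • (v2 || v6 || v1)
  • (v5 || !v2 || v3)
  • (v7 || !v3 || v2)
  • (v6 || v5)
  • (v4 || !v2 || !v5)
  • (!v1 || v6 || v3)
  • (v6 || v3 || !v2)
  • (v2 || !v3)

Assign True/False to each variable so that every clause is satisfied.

Try v1 = True.
Try v2 = True.
  then v7 is forced to False.
Try v3 = True.
The remaining clauses are satisfied by v4 = True, v5 = True, v6 = False.

v1 = T, v2 = T, v3 = T, v4 = T, v5 = T, v6 = F, v7 = F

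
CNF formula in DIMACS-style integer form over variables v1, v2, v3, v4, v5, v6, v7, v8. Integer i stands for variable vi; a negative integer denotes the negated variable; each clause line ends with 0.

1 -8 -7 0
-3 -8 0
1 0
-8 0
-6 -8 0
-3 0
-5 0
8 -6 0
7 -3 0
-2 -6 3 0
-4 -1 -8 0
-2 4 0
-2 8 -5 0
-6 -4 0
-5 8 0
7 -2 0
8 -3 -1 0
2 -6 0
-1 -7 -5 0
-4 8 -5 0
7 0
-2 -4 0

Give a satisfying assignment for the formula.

Unit propagation: (v1) forces v1 = True.
Unit propagation: (~v8) forces v8 = False.
The clause (~v3) is unit: v3 must be False.
(~v5) is a unit clause, so v5 = False.
(~v6) is a unit clause, so v6 = False.
Unit propagation: (v7) forces v7 = True.
Pure literal: v2 appears only negated; assign v2 = False.
v4 is now unconstrained; take v4 = True.
Every clause has at least one true literal under this assignment.

v1=True, v2=False, v3=False, v4=True, v5=False, v6=False, v7=True, v8=False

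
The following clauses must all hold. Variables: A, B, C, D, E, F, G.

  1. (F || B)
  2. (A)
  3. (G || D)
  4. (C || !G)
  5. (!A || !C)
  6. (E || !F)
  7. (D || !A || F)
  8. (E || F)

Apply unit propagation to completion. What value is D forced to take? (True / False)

(A) stands alone — A = True.
(!C || !A) with A = True leaves only !C, so C = False.
(C || !G): since C = False, the clause reduces to (!G). G = False.
From (D || G) and G = False: D = True.

True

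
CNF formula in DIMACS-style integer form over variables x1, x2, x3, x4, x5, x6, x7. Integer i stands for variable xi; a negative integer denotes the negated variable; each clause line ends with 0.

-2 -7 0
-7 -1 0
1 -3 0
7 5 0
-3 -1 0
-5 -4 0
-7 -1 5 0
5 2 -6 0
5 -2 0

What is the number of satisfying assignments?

Case analysis on x5 and x1:
  x5=T, x1=T: remaining (x2,x3,x4,x6,x7) ∈ {(F,F,F,F,F); (F,F,F,T,F); (T,F,F,F,F); (T,F,F,T,F)} — 4.
  x5=T, x1=F: x6 free; 3 ways for (x2,x3,x4,x7) × 2^1 = 6.
  x5=F, x1=T: a clause becomes empty — 0.
  x5=F, x1=F: remaining (x2,x3,x4,x6,x7) ∈ {(F,F,F,F,T); (F,F,T,F,T)} — 2.
Total: 4 + 6 + 0 + 2 = 12.

12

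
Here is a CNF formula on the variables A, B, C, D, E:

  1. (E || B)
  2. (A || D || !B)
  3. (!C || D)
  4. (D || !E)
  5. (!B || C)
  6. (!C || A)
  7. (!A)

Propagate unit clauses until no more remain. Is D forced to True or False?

Unit clause (!A) sets A = False.
(A || !C) with A = False leaves only !C, so C = False.
(!B || C) with C = False leaves only !B, so B = False.
(E || B): since B = False, the clause reduces to (E). E = True.
(!E || D): since E = True, the clause reduces to (D). D = True.

True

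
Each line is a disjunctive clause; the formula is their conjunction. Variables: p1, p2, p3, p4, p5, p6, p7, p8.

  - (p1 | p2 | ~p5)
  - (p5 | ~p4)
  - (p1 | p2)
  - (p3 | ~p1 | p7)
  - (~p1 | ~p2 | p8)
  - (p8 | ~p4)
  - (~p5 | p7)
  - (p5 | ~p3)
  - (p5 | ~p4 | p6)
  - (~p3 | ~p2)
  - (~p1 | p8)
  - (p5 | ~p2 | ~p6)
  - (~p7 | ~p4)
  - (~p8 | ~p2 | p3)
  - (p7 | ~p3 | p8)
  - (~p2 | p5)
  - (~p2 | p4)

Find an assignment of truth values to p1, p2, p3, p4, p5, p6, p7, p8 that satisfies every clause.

p1=True  p2=False  p3=False  p4=False  p5=False  p6=True  p7=True  p8=True

Check each clause:
  1. (p1 | ~p5 | p2) — p1 is true.
  2. (~p4 | p5) — ~p4 is true.
  3. (p2 | p1) — p1 is true.
  4. (~p1 | p7 | p3) — p7 is true.
  5. (p8 | ~p1 | ~p2) — p8 is true.
  6. (p8 | ~p4) — p8 is true.
  7. (~p5 | p7) — ~p5 is true.
  8. (~p3 | p5) — ~p3 is true.
  9. (p6 | p5 | ~p4) — ~p4 is true.
  10. (~p3 | ~p2) — ~p3 is true.
  11. (p8 | ~p1) — p8 is true.
  12. (p5 | ~p6 | ~p2) — ~p2 is true.
  13. (~p7 | ~p4) — ~p4 is true.
  14. (p3 | ~p2 | ~p8) — ~p2 is true.
  15. (p7 | p8 | ~p3) — p8 is true.
  16. (~p2 | p5) — ~p2 is true.
  17. (p4 | ~p2) — ~p2 is true.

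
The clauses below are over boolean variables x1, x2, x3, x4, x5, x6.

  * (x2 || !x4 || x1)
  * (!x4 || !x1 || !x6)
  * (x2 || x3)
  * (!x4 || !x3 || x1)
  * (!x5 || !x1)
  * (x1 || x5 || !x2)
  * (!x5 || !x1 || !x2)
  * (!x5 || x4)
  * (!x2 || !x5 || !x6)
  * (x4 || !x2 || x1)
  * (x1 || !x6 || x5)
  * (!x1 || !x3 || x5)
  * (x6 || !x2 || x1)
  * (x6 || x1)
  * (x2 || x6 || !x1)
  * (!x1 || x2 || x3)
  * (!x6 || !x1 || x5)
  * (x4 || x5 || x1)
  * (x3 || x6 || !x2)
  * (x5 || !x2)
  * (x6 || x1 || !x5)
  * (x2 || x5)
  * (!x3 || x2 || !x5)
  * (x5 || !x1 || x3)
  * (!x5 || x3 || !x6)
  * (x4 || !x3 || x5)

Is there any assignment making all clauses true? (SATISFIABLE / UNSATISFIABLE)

UNSATISFIABLE

x1 = True:
  propagation gives x5=False, x3=False; an empty clause results — contradiction.
x1 = False:
  propagation gives x6=True, x5=True, x4=True, x2=True; an empty clause results — contradiction.
Every branch closes, so no satisfying assignment exists.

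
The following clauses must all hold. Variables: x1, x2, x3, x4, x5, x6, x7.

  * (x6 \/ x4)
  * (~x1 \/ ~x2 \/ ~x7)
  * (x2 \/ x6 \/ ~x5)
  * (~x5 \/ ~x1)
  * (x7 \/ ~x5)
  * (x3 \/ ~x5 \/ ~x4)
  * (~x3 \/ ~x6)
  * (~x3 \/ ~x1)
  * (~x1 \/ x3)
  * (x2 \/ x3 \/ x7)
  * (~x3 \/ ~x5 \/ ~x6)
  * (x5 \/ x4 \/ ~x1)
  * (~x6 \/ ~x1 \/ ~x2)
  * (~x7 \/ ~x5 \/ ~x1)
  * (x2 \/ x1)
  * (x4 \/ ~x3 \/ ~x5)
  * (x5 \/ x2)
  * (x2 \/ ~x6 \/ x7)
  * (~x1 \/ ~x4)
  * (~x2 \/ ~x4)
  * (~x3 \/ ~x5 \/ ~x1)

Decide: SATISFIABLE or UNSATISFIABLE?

SATISFIABLE

Try x1 = False.
  then x2 is forced to True.
  then x4 is forced to False.
  then x6 is forced to True.
  then x3 is forced to False.
The remaining clauses are satisfied by x5 = True, x7 = True.
So x1=False, x2=True, x3=False, x4=False, x5=True, x6=True, x7=True is a satisfying assignment.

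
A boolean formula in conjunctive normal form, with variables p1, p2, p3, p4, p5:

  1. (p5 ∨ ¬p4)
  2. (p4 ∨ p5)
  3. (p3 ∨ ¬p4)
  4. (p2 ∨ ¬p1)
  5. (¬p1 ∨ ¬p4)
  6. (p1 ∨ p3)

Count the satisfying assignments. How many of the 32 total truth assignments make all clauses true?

6

The models are:
  p1=0 p2=0 p3=1 p4=0 p5=1
  p1=0 p2=0 p3=1 p4=1 p5=1
  p1=0 p2=1 p3=1 p4=0 p5=1
  p1=0 p2=1 p3=1 p4=1 p5=1
  p1=1 p2=1 p3=0 p4=0 p5=1
  p1=1 p2=1 p3=1 p4=0 p5=1
Count: 6.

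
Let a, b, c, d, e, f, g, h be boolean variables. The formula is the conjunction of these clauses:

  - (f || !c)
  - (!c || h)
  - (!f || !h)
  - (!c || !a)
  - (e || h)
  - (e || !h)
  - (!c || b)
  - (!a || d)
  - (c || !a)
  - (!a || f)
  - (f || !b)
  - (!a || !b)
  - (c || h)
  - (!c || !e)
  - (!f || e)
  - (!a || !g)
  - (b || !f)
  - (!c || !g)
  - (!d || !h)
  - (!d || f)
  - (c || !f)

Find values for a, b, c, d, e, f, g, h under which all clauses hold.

a = False  b = False  c = False  d = False  e = True  f = False  g = True  h = True

Check each clause:
  1. (f || !c) — !c is true.
  2. (h || !c) — h is true.
  3. (!h || !f) — !f is true.
  4. (!a || !c) — !c is true.
  5. (h || e) — h is true.
  6. (!h || e) — e is true.
  7. (!c || b) — !c is true.
  8. (!a || d) — !a is true.
  9. (!a || c) — !a is true.
  10. (!a || f) — !a is true.
  11. (!b || f) — !b is true.
  12. (!b || !a) — !a is true.
  13. (h || c) — h is true.
  14. (!e || !c) — !c is true.
  15. (e || !f) — !f is true.
  16. (!a || !g) — !a is true.
  17. (b || !f) — !f is true.
  18. (!c || !g) — !c is true.
  19. (!h || !d) — !d is true.
  20. (f || !d) — !d is true.
  21. (!f || c) — !f is true.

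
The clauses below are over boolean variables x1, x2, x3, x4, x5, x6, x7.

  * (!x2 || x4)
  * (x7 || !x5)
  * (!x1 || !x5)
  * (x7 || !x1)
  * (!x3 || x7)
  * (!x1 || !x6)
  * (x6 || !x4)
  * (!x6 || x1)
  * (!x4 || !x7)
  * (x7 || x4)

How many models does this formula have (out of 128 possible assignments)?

6

Satisfying assignments:
  x1=F x2=F x3=F x4=F x5=F x6=F x7=T
  x1=F x2=F x3=F x4=F x5=T x6=F x7=T
  x1=F x2=F x3=T x4=F x5=F x6=F x7=T
  x1=F x2=F x3=T x4=F x5=T x6=F x7=T
  x1=T x2=F x3=F x4=F x5=F x6=F x7=T
  x1=T x2=F x3=T x4=F x5=F x6=F x7=T
Count: 6.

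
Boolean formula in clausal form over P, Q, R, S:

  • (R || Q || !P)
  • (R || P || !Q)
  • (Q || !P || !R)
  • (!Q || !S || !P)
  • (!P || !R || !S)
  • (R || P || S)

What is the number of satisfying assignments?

7

Split on P, then R.
  P=T, R=T: remaining (Q,S) ∈ {(T,F)} — 1.
  P=T, R=F: remaining (Q,S) ∈ {(T,F)} — 1.
  P=F, R=T: remaining (Q,S) ∈ {(F,F); (F,T); (T,F); (T,T)} — 4.
  P=F, R=F: remaining (Q,S) ∈ {(F,T)} — 1.
Total: 1 + 1 + 4 + 1 = 7.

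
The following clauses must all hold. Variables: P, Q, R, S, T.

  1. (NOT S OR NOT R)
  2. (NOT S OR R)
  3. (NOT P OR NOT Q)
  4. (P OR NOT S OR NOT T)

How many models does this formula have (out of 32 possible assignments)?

Case analysis on S and P:
  S=T, P=T: a clause becomes empty — 0.
  S=T, P=F: a clause becomes empty — 0.
  S=F, P=T: remaining (Q,R,T) ∈ {(F,F,F); (F,F,T); (F,T,F); (F,T,T)} — 4.
  S=F, P=F: Q, R, T free → 2^3 = 8.
Total: 0 + 0 + 4 + 8 = 12.

12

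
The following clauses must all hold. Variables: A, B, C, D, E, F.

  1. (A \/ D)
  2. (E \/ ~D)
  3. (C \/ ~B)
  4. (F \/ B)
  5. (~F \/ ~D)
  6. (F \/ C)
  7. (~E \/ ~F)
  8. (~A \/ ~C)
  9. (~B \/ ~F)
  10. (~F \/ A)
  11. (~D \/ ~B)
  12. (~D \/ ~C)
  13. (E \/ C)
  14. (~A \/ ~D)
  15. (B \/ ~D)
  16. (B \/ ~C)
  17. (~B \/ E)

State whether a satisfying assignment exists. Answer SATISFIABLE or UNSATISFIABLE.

UNSATISFIABLE

B = True:
  propagation gives C=True, A=False, D=True; an empty clause results — contradiction.
B = False:
  propagation gives F=True, D=False, A=True, E=False; an empty clause results — contradiction.
Every branch closes, so no satisfying assignment exists.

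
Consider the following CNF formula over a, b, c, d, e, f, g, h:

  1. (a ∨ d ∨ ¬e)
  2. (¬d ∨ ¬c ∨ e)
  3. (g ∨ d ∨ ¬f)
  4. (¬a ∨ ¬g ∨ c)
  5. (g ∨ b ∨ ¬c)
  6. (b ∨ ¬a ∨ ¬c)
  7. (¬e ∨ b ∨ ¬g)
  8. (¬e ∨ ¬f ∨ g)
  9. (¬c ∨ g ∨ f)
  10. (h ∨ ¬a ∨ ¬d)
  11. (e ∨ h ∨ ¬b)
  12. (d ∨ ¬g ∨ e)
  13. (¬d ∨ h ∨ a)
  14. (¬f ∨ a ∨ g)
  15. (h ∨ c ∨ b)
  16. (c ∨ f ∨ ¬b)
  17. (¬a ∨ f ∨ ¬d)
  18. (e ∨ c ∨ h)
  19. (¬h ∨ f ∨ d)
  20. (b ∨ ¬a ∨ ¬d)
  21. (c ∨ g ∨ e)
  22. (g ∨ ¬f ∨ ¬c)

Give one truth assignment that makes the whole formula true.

a = False  b = False  c = False  d = True  e = False  f = True  g = True  h = True

Try a = False.
Branch on b: take b = False.
The remaining clauses are satisfied by c = False, d = True, e = False, f = True, g = True, h = True.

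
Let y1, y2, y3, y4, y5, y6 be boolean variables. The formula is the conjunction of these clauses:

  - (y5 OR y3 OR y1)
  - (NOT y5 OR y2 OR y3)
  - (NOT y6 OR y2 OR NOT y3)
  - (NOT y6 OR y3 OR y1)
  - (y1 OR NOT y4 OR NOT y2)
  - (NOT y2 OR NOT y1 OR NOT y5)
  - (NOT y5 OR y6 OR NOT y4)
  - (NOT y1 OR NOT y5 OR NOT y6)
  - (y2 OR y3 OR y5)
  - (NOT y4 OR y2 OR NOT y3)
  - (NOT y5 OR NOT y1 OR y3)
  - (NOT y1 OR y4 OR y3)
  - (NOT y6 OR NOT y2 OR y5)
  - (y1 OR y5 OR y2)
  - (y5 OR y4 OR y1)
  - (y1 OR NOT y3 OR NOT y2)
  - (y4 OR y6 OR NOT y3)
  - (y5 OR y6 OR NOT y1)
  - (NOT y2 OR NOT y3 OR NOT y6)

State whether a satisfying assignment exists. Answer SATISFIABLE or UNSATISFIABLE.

SATISFIABLE

Branch on y1: take y1 = False.
Branch on y2: take y2 = True.
  then y4 is forced to False.
  then y5 is forced to True.
  then y3 is forced to False.
  then y6 is forced to False.
So y1 = False, y2 = True, y3 = False, y4 = False, y5 = True, y6 = False is a satisfying assignment.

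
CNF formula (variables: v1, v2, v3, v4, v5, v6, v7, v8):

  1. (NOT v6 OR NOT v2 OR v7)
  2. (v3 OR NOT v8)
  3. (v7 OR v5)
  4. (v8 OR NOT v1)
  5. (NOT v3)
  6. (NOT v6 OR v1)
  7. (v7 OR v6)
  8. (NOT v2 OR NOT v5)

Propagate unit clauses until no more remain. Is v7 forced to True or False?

True

Unit clause (NOT v3) sets v3 = False.
(v3 OR NOT v8) with v3 = False leaves only NOT v8, so v8 = False.
(v8 OR NOT v1): since v8 = False, the clause reduces to (NOT v1). v1 = False.
(NOT v6 OR v1) with v1 = False leaves only NOT v6, so v6 = False.
From (v7 OR v6) and v6 = False: v7 = True.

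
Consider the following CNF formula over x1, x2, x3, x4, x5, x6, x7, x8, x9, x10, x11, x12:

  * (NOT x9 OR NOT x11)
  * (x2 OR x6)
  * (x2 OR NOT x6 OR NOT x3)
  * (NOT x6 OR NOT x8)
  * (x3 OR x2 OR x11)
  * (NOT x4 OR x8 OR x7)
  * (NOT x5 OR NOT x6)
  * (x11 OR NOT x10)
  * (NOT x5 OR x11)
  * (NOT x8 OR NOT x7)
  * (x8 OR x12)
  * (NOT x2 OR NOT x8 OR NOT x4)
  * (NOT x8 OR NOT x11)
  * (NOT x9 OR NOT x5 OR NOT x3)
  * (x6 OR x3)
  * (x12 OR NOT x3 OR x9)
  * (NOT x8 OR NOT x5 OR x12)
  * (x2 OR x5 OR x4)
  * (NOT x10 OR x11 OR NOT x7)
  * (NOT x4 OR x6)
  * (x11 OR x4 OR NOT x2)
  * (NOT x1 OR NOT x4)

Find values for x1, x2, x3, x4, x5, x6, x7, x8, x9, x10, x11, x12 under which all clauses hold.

x1=1, x2=1, x3=1, x4=0, x5=0, x6=0, x7=1, x8=0, x9=0, x10=0, x11=1, x12=1

Pure literal: x10 appears only negated; assign x10 = False.
x12 occurs only positively in the remaining clauses — set x12 = True.
Branch on x1: take x1 = True.
  then x4 is forced to False.
Try x2 = True.
  then x11 is forced to True.
  then x9 is forced to False.
  then x8 is forced to False.
For the remaining variables, x3 = True, x5 = False, x6 = False, x7 = True works.
Every clause has at least one true literal under this assignment.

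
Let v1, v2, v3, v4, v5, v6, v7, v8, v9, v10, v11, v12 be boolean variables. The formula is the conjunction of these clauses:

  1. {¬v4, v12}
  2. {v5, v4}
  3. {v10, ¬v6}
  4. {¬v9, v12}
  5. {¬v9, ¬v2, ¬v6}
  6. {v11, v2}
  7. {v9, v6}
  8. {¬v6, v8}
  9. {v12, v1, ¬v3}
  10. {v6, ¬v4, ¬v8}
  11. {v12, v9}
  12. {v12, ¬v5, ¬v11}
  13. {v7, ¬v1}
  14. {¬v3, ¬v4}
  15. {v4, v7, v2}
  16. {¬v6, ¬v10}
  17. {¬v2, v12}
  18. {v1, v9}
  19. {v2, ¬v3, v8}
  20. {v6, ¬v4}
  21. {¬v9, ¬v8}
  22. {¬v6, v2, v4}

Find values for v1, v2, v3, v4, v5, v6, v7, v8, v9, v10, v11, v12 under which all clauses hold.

v1 = False  v2 = True  v3 = False  v4 = False  v5 = True  v6 = False  v7 = True  v8 = False  v9 = True  v10 = True  v11 = False  v12 = True

Check each clause:
  1. {v12, ¬v4} — ¬v4 is true.
  2. {v5, v4} — v5 is true.
  3. {v10, ¬v6} — ¬v6 is true.
  4. {v12, ¬v9} — v12 is true.
  5. {¬v2, ¬v9, ¬v6} — ¬v6 is true.
  6. {v11, v2} — v2 is true.
  7. {v9, v6} — v9 is true.
  8. {¬v6, v8} — ¬v6 is true.
  9. {¬v3, v1, v12} — v12 is true.
  10. {¬v8, v6, ¬v4} — ¬v8 is true.
  11. {v9, v12} — v9 is true.
  12. {¬v5, v12, ¬v11} — v12 is true.
  13. {¬v1, v7} — ¬v1 is true.
  14. {¬v4, ¬v3} — ¬v4 is true.
  15. {v4, v2, v7} — v2 is true.
  16. {¬v6, ¬v10} — ¬v6 is true.
  17. {¬v2, v12} — v12 is true.
  18. {v1, v9} — v9 is true.
  19. {¬v3, v8, v2} — v2 is true.
  20. {¬v4, v6} — ¬v4 is true.
  21. {¬v8, ¬v9} — ¬v8 is true.
  22. {v2, ¬v6, v4} — ¬v6 is true.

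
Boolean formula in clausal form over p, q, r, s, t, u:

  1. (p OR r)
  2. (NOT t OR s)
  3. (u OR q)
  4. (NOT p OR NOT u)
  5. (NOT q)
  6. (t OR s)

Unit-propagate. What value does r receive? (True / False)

True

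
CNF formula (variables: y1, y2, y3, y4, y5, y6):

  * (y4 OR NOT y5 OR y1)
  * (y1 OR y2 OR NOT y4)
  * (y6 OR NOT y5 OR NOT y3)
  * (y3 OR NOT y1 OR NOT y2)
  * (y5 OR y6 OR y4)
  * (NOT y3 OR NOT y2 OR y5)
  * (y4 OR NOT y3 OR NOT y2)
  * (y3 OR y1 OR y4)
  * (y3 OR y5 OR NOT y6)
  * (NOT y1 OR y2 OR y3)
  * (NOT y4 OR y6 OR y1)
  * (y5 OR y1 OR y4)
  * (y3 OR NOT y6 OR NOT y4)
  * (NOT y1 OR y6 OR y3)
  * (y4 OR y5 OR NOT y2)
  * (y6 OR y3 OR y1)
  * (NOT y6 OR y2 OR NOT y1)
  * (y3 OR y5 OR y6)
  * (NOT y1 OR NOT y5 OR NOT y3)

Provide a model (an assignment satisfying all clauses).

y1=T, y2=F, y3=T, y4=T, y5=F, y6=F

Check each clause:
  1. (NOT y5 OR y4 OR y1) — y1 is true.
  2. (y1 OR y2 OR NOT y4) — y1 is true.
  3. (NOT y3 OR y6 OR NOT y5) — NOT y5 is true.
  4. (NOT y2 OR NOT y1 OR y3) — y3 is true.
  5. (y5 OR y6 OR y4) — y4 is true.
  6. (y5 OR NOT y2 OR NOT y3) — NOT y2 is true.
  7. (NOT y3 OR NOT y2 OR y4) — y4 is true.
  8. (y1 OR y4 OR y3) — y1 is true.
  9. (y3 OR NOT y6 OR y5) — NOT y6 is true.
  10. (y2 OR NOT y1 OR y3) — y3 is true.
  11. (y1 OR y6 OR NOT y4) — y1 is true.
  12. (y4 OR y5 OR y1) — y1 is true.
  13. (NOT y4 OR NOT y6 OR y3) — NOT y6 is true.
  14. (NOT y1 OR y3 OR y6) — y3 is true.
  15. (y5 OR y4 OR NOT y2) — y4 is true.
  16. (y6 OR y1 OR y3) — y1 is true.
  17. (NOT y1 OR y2 OR NOT y6) — NOT y6 is true.
  18. (y3 OR y5 OR y6) — y3 is true.
  19. (NOT y5 OR NOT y3 OR NOT y1) — NOT y5 is true.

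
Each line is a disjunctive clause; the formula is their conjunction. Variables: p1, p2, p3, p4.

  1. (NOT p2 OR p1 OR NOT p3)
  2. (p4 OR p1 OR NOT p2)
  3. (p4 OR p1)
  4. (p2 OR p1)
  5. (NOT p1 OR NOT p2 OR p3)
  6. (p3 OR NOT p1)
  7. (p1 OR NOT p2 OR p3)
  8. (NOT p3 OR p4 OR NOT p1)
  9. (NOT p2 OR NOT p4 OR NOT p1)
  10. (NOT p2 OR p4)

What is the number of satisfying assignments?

1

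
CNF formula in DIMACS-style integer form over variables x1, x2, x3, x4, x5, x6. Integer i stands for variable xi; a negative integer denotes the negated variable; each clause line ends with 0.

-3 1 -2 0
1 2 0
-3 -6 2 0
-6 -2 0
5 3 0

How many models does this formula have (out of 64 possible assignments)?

Split on x2, then x3.
  x2=1, x3=1: remaining (x1,x4,x5,x6) ∈ {(1,0,0,0); (1,0,1,0); (1,1,0,0); (1,1,1,0)} — 4.
  x2=1, x3=0: remaining (x1,x4,x5,x6) ∈ {(0,0,1,0); (0,1,1,0); (1,0,1,0); (1,1,1,0)} — 4.
  x2=0, x3=1: remaining (x1,x4,x5,x6) ∈ {(1,0,0,0); (1,0,1,0); (1,1,0,0); (1,1,1,0)} — 4.
  x2=0, x3=0: remaining (x1,x4,x5,x6) ∈ {(1,0,1,0); (1,0,1,1); (1,1,1,0); (1,1,1,1)} — 4.
Total: 4 + 4 + 4 + 4 = 16.

16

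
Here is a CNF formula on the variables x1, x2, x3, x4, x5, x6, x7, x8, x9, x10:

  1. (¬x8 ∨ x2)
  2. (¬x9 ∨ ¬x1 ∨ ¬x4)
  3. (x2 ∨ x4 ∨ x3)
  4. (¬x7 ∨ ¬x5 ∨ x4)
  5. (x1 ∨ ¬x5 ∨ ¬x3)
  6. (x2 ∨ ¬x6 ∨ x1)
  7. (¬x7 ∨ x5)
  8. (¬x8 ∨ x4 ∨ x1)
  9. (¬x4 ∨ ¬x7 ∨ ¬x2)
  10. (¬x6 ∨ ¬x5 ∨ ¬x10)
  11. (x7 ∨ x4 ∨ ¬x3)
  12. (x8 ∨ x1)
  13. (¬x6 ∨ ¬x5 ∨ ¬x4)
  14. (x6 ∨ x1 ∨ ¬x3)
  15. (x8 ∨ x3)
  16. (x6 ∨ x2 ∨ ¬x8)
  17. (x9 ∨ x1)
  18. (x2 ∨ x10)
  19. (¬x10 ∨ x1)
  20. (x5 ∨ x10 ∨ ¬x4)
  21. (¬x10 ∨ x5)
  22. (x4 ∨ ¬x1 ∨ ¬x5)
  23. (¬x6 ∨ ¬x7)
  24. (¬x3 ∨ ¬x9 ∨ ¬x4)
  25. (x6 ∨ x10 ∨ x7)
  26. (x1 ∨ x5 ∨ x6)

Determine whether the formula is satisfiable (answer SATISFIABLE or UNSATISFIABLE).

SATISFIABLE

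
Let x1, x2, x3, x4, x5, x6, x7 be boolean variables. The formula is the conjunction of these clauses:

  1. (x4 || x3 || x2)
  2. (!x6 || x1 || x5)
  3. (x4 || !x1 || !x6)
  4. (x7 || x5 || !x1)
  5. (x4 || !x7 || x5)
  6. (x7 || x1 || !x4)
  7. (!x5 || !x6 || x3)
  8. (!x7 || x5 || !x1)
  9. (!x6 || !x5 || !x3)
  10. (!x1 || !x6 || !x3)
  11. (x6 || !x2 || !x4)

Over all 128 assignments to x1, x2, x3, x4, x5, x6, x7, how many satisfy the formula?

23

Case analysis on x1 and x5:
  x1=T, x5=T: x7 free; 5 ways for (x2,x3,x4,x6) × 2^1 = 10.
  x1=T, x5=F: a clause becomes empty — 0.
  x1=F, x5=T: 8 of the 32 assignments to (x2,x3,x4,x6,x7) work.
  x1=F, x5=F: 5 of the 32 assignments to (x2,x3,x4,x6,x7) work.
Total: 10 + 0 + 8 + 5 = 23.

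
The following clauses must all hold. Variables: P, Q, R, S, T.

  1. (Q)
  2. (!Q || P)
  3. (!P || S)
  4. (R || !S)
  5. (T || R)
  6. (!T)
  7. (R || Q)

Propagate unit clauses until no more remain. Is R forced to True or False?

(Q) stands alone — Q = True.
In (P || !Q), !Q is now false; P must hold, so P = True.
From (!P || S) and P = True: S = True.
From (!S || R) and S = True: R = True.

True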